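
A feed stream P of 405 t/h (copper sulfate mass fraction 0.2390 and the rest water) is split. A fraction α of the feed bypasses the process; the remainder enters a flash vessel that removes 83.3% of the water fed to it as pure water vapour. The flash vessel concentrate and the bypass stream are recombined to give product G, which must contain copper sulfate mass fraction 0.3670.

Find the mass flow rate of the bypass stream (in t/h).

182.2 t/h

All 405×0.239 = 96.795 t/h of copper sulfate reaches G, so G = 96.795/0.367 = 263.75 t/h and vapour = 141.25 t/h.
The evaporator receives (1−α)·405 of feed at 0.761 water and removes 0.833 of that water:
0.833×0.761×(1−α)×405 = 141.25
(1−α) = 141.25/256.73 = 0.5502;  α = 0.4498.
Bypass flow = 0.4498×405 = 182.17 t/h.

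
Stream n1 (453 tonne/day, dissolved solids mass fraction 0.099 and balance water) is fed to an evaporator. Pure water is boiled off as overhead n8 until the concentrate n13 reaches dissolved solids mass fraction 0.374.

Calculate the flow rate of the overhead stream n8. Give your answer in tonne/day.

333.1 tonne/day

dissolved solids is conserved: 453×0.099 = 44.847 tonne/day all reports to the concentrate.
Concentrate = 44.847/(target fraction) = 119.91 tonne/day.
Overhead = 453 − 119.91 = 333.09 tonne/day.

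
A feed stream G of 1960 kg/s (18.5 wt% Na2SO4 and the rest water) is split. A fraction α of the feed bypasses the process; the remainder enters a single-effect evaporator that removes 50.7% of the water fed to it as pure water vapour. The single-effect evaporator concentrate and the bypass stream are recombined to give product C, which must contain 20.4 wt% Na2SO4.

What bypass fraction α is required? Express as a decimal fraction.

All 1960×0.185 = 362.6 kg/s of Na2SO4 reaches C, so C = 362.6/0.204 = 1777.5 kg/s and vapour = 182.55 kg/s.
The evaporator receives (1−α)·1960 of feed at 0.815 water and removes 0.507 of that water:
0.507×0.815×(1−α)×1960 = 182.55
(1−α) = 182.55/809.88 = 0.2254;  α = 0.7746.

0.775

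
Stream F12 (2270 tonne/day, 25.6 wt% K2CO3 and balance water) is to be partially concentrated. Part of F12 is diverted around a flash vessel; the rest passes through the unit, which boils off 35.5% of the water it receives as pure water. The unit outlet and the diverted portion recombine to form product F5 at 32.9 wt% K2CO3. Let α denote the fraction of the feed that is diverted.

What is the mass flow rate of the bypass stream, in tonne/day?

All 2270×0.256 = 581.12 tonne/day of K2CO3 reaches F5, so F5 = 581.12/0.329 = 1766.3 tonne/day and vapour = 503.68 tonne/day.
The evaporator receives (1−α)·2270 of feed at 0.744 water and removes 0.355 of that water:
0.355×0.744×(1−α)×2270 = 503.68
(1−α) = 503.68/599.55 = 0.8401;  α = 0.1599.
Bypass flow = 0.1599×2270 = 363 tonne/day.

363 tonne/day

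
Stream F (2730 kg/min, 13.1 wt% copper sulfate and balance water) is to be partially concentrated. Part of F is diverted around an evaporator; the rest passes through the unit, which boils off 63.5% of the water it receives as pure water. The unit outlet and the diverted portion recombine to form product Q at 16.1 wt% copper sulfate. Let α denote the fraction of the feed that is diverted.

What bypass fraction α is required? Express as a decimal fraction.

0.662

All 2730×0.131 = 357.63 kg/min of copper sulfate reaches Q, so Q = 357.63/0.161 = 2221.3 kg/min and vapour = 508.7 kg/min.
The evaporator receives (1−α)·2730 of feed at 0.869 water and removes 0.635 of that water:
0.635×0.869×(1−α)×2730 = 508.7
(1−α) = 508.7/1506.5 = 0.3377;  α = 0.6623.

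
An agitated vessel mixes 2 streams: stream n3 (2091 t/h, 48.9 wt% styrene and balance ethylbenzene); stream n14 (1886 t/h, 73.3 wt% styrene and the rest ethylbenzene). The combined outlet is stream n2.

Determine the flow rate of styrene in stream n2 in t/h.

2405 t/h

styrene out = styrene in = 2091×0.489 + 1886×0.733 = 2404.9 t/h.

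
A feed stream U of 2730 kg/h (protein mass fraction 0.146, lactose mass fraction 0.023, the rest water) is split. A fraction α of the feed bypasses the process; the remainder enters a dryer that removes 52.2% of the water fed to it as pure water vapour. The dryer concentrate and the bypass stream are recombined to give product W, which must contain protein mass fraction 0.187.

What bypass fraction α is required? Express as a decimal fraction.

All 2730×0.146 = 398.58 kg/h of protein reaches W, so W = 398.58/0.187 = 2131.4 kg/h and vapour = 598.56 kg/h.
The evaporator receives (1−α)·2730 of feed at 0.831 water and removes 0.522 of that water:
0.522×0.831×(1−α)×2730 = 598.56
(1−α) = 598.56/1184.2 = 0.5054;  α = 0.4946.

0.495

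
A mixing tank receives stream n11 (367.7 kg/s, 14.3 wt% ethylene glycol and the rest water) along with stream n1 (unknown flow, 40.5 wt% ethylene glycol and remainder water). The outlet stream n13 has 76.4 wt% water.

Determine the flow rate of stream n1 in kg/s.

202.3 kg/s

Let n1 be the unknown flow. Total out = 367.7 + n1.
water balance: 315.12 + 0.595·n1 = 0.764·(367.7 + n1)
(0.595 − 0.764)·n1 = 0.764×367.7 − 315.12 = -34.196
n1 = -34.196 / -0.169 = 202.34 kg/s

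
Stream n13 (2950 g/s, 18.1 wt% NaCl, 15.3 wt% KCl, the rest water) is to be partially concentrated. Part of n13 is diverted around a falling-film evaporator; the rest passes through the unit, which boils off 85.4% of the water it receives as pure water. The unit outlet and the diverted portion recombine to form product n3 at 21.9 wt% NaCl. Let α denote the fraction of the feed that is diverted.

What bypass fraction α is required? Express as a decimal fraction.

All 2950×0.181 = 533.95 g/s of NaCl reaches n3, so n3 = 533.95/0.219 = 2438.1 g/s and vapour = 511.87 g/s.
The evaporator receives (1−α)·2950 of feed at 0.666 water and removes 0.854 of that water:
0.854×0.666×(1−α)×2950 = 511.87
(1−α) = 511.87/1677.9 = 0.3051;  α = 0.6949.

0.695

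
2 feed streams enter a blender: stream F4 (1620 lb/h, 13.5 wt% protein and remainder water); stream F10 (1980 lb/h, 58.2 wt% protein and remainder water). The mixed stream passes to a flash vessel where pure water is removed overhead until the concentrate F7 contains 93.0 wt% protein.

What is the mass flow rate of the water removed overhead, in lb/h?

2126 lb/h

protein entering = 1620×0.135 + 1980×0.582 = 1371.1 lb/h.
All protein reports to F7, so F7 = 1371.1/0.930 = 1474.3 lb/h.
Total feed = 3600 lb/h; overhead = 3600 − 1474.3 = 2125.7 lb/h.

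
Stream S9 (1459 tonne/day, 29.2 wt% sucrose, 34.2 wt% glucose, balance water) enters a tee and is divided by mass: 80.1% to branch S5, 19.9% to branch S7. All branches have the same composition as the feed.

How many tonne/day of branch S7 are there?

290.3 tonne/day

Branch S7 flow = 0.199×1459 = 290.34 tonne/day.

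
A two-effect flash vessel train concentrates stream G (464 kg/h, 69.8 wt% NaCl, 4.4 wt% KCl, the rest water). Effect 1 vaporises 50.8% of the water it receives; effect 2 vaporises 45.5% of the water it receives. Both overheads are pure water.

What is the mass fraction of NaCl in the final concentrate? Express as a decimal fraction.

water in feed = 464×0.258 = 119.71 kg/h.
After stage 1: water left = (1−0.508)×119.71 = 58.898; stream total = 403.19 kg/h.
After stage 2: water left = (1−0.455)×58.898 = 32.1; final concentrate = 376.39 kg/h.
NaCl fraction = 323.87/376.39 = 0.860.

0.860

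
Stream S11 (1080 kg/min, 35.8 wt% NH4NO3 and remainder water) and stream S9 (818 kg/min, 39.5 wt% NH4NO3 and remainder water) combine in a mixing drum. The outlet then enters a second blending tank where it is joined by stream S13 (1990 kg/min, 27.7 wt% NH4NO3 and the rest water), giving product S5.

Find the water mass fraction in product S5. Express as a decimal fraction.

0.6757

Overall, product flow = 3888 kg/min.
water in = 1080×0.642 + 818×0.605 + 1990×0.723 = 2627 kg/min.
water fraction in S5 = 0.6757.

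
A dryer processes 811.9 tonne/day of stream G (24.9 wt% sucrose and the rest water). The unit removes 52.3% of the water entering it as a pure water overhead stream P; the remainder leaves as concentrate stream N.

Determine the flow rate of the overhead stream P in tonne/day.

water entering = 811.9×0.751 = 609.74 tonne/day; overhead removed = 0.523×609.74 = 318.89 tonne/day.

318.9 tonne/day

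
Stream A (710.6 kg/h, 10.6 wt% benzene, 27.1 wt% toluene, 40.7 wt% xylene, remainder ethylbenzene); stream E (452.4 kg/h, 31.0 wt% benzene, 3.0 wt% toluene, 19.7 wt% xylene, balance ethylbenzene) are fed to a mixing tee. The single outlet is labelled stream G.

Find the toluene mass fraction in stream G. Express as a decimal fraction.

0.177

Total flow out = 710.6 + 452.4 = 1163 kg/h.
toluene in = 710.6×0.271 + 452.4×0.030 = 206.14 kg/h.
toluene mass fraction in G = 206.14/1163 = 0.177.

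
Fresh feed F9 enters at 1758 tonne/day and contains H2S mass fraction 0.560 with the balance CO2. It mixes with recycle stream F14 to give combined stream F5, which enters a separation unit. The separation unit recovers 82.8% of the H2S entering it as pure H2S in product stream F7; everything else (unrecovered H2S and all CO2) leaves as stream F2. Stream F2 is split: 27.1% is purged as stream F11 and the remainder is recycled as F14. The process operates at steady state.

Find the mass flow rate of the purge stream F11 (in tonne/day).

826 tonne/day

CO2 enters only via F9 and leaves only via the purge: 1758×0.440 = 0.271×(CO2 in F2), and the separation unit passes all CO2, so CO2 in F5 = CO2 in F2 = 2854.3 tonne/day.
H2S in F5: m_A = 1758×0.560 + (1−0.271)·(1−0.828)·m_A, so m_A = 984.48/0.8746 = 1125.6 tonne/day.
F2 = (1−0.828)×1125.6 + 2854.3 = 3047.9 tonne/day.
Purge F11 = 0.271×3047.9 = 825.99 tonne/day.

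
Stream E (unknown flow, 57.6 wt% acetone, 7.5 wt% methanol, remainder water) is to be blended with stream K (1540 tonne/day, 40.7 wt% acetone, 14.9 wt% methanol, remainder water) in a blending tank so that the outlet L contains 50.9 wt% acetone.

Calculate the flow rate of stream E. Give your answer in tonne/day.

Let E be the unknown flow. Total out = 1540 + E.
acetone balance: 626.78 + 0.576·E = 0.509·(1540 + E)
(0.576 − 0.509)·E = 0.509×1540 − 626.78 = 157.08
E = 157.08 / 0.067 = 2344.5 tonne/day

2344 tonne/day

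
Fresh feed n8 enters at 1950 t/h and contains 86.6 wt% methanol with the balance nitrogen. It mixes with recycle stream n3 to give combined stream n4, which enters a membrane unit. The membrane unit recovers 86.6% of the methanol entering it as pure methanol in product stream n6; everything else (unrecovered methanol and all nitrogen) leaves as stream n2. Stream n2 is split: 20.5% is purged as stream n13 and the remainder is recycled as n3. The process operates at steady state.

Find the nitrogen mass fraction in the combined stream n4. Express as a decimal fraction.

0.4028

nitrogen enters only via n8 and leaves only via the purge: 1950×0.134 = 0.205×(nitrogen in n2), and the membrane unit passes all nitrogen, so nitrogen in n4 = nitrogen in n2 = 1274.6 t/h.
methanol in n4: m_A = 1950×0.866 + (1−0.205)·(1−0.866)·m_A, so m_A = 1688.7/0.8935 = 1890 t/h.
n4 = 1890 + 1274.6 = 3164.7 t/h.
nitrogen fraction in n4 = 1274.6/3164.7 = 0.4028.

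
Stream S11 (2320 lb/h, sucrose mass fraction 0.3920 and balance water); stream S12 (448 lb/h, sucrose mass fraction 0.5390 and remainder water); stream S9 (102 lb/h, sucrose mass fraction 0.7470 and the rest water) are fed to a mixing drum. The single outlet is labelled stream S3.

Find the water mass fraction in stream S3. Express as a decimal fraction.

0.5724

Total flow out = 2320 + 448 + 102 = 2870 lb/h.
water in = 2320×0.608 + 448×0.461 + 102×0.253 = 1642.9 lb/h.
water mass fraction in S3 = 1642.9/2870 = 0.5724.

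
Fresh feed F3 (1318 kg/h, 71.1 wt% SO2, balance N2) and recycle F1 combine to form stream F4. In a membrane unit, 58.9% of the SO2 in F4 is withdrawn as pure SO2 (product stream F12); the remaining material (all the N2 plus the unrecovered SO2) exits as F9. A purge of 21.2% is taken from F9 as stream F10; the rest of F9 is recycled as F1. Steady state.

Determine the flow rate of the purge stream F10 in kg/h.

501.7 kg/h

N2 enters only via F3 and leaves only via the purge: 1318×0.289 = 0.212×(N2 in F9), and the membrane unit passes all N2, so N2 in F4 = N2 in F9 = 1796.7 kg/h.
SO2 in F4: m_A = 1318×0.711 + (1−0.212)·(1−0.589)·m_A, so m_A = 937.1/0.6761 = 1386 kg/h.
F9 = (1−0.589)×1386 + 1796.7 = 2366.3 kg/h.
Purge F10 = 0.212×2366.3 = 501.66 kg/h.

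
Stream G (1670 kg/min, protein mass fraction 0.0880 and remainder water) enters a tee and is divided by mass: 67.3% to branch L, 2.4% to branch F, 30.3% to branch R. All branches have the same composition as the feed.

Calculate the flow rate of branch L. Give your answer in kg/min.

Branch L flow = 0.673×1670 = 1123.9 kg/min.

1124 kg/min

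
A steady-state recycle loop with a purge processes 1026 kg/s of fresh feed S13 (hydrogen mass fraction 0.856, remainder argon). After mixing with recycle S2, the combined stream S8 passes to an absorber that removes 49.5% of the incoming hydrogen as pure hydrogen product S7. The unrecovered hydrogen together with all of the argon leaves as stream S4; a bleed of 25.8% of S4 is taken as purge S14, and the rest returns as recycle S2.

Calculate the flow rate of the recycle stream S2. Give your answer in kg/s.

argon enters only via S13 and leaves only via the purge: 1026×0.144 = 0.258×(argon in S4), and the absorber passes all argon, so argon in S8 = argon in S4 = 572.65 kg/s.
hydrogen in S8: m_A = 1026×0.856 + (1−0.258)·(1−0.495)·m_A, so m_A = 878.26/0.6253 = 1404.6 kg/s.
S4 = (1−0.495)×1404.6 + 572.65 = 1282 kg/s.
Recycle S2 = (1−0.258)×1282 = 951.21 kg/s.

951.2 kg/s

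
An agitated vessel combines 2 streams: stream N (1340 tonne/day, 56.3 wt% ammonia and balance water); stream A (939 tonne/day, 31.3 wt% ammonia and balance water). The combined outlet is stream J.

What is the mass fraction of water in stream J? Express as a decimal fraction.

Total flow out = 1340 + 939 = 2279 tonne/day.
water in = 1340×0.437 + 939×0.687 = 1230.7 tonne/day.
water mass fraction in J = 1230.7/2279 = 0.540.

0.540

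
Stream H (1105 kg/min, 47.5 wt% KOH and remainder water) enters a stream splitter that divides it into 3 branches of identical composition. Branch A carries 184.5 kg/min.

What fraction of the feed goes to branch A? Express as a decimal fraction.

Fraction to A = 184.5/1105 = 0.1670.

0.167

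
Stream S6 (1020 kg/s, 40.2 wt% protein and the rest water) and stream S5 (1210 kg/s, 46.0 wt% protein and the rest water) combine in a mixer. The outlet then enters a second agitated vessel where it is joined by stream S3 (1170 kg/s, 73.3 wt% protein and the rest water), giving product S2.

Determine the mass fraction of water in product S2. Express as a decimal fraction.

0.463

Overall, product flow = 3400 kg/s.
water in = 1020×0.598 + 1210×0.540 + 1170×0.267 = 1575.8 kg/s.
water fraction in S2 = 0.463.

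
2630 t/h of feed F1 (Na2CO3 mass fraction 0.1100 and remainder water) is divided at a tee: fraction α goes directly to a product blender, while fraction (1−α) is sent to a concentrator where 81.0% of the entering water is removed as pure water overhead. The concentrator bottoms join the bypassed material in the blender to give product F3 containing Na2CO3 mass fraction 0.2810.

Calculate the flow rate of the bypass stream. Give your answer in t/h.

409.9 t/h

All 2630×0.110 = 289.3 t/h of Na2CO3 reaches F3, so F3 = 289.3/0.281 = 1029.5 t/h and vapour = 1600.5 t/h.
The evaporator receives (1−α)·2630 of feed at 0.890 water and removes 0.810 of that water:
0.810×0.890×(1−α)×2630 = 1600.5
(1−α) = 1600.5/1896 = 0.8441;  α = 0.1559.
Bypass flow = 0.1559×2630 = 409.91 t/h.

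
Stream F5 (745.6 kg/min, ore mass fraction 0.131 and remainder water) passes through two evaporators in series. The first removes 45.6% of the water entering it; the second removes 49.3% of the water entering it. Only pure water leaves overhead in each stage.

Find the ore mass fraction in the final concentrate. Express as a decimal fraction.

0.353

water in feed = 745.6×0.869 = 647.93 kg/min.
After stage 1: water left = (1−0.456)×647.93 = 352.47; stream total = 450.15 kg/min.
After stage 2: water left = (1−0.493)×352.47 = 178.7; final concentrate = 276.38 kg/min.
ore fraction = 97.674/276.38 = 0.353.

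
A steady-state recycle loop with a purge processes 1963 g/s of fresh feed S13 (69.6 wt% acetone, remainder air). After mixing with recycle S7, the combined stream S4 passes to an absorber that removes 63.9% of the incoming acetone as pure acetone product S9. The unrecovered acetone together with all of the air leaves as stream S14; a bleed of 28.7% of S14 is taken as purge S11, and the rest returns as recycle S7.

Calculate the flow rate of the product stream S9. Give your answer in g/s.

1176 g/s

acetone in S4: m_A = 1963×0.696 + (1−0.287)·(1−0.639)·m_A, so m_A = 1366.2/0.7426 = 1839.8 g/s.
Product S9 = 0.639×1839.8 = 1175.6 g/s.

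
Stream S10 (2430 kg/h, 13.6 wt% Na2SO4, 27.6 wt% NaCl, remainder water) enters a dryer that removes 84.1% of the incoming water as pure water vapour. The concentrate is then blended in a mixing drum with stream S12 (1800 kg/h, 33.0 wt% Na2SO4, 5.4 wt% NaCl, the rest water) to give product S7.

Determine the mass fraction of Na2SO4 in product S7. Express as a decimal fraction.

Vapour removed = 0.841×0.588×2430 = 1201.7 kg/h; concentrate = 1228.3 kg/h.
Na2SO4 reaching the mixer = 330.48 (from concentrate) + 1800×0.330 = 924.48 kg/h.
Product flow = 1228.3 + 1800 = 3028.3 kg/h; Na2SO4 fraction = 0.305.

0.305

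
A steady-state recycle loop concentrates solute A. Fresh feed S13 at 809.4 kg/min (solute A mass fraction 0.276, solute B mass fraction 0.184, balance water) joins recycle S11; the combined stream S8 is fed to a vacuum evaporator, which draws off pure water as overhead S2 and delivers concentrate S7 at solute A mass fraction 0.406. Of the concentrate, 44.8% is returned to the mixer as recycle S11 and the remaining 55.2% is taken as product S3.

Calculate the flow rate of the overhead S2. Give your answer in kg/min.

259.2 kg/min

Overall solute A balance (none leaves overhead): solute A in fresh feed = solute A in product, i.e. 809.4×0.276 = (1−0.448)·S7·0.406.
S7 = 223.39/(0.406×0.552) = 996.8 kg/min.
Recycle S11 = 0.448×996.8 = 446.57 kg/min.
Combined feed S8 = 809.4 + 446.57 = 1256 kg/min.
Overhead S2 = S8 − S7 = 1256 − 996.8 = 259.17 kg/min.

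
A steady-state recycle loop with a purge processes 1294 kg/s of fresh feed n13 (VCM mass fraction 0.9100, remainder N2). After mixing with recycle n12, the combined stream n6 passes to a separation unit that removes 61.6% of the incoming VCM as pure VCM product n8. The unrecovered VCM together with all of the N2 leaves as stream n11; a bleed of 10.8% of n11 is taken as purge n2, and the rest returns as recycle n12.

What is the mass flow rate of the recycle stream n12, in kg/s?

N2 enters only via n13 and leaves only via the purge: 1294×0.090 = 0.108×(N2 in n11), and the separation unit passes all N2, so N2 in n6 = N2 in n11 = 1078.3 kg/s.
VCM in n6: m_A = 1294×0.910 + (1−0.108)·(1−0.616)·m_A, so m_A = 1177.5/0.6575 = 1791 kg/s.
n11 = (1−0.616)×1791 + 1078.3 = 1766.1 kg/s.
Recycle n12 = (1−0.108)×1766.1 = 1575.3 kg/s.

1575 kg/s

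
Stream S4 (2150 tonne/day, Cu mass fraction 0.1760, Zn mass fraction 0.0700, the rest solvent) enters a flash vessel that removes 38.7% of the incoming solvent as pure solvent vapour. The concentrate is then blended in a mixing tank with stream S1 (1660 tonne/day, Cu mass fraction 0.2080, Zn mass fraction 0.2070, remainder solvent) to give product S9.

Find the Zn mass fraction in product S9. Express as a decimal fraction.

Vapour removed = 0.387×0.754×2150 = 627.37 tonne/day; concentrate = 1522.6 tonne/day.
Zn reaching the mixer = 150.5 (from concentrate) + 1660×0.207 = 494.12 tonne/day.
Product flow = 1522.6 + 1660 = 3182.6 tonne/day; Zn fraction = 0.1553.

0.1553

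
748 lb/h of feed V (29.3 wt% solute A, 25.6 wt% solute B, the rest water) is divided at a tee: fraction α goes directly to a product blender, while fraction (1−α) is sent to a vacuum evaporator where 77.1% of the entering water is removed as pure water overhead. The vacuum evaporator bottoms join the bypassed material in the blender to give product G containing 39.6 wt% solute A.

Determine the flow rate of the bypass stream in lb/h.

All 748×0.293 = 219.16 lb/h of solute A reaches G, so G = 219.16/0.396 = 553.44 lb/h and vapour = 194.56 lb/h.
The evaporator receives (1−α)·748 of feed at 0.451 water and removes 0.771 of that water:
0.771×0.451×(1−α)×748 = 194.56
(1−α) = 194.56/260.1 = 0.7480;  α = 0.2520.
Bypass flow = 0.2520×748 = 188.48 lb/h.

188.5 lb/h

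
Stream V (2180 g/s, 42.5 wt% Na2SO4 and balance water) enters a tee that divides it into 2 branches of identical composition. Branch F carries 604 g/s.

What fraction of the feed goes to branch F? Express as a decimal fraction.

Fraction to F = 604/2180 = 0.2771.

0.277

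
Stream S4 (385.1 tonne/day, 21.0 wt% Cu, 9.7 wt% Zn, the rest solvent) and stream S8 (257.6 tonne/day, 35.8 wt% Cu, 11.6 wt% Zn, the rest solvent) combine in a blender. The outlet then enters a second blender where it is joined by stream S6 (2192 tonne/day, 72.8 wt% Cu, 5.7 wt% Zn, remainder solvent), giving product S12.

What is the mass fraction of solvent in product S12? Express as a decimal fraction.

0.308

Overall, product flow = 2834.7 tonne/day.
solvent in = 385.1×0.693 + 257.6×0.526 + 2192×0.215 = 873.65 tonne/day.
solvent fraction in S12 = 0.308.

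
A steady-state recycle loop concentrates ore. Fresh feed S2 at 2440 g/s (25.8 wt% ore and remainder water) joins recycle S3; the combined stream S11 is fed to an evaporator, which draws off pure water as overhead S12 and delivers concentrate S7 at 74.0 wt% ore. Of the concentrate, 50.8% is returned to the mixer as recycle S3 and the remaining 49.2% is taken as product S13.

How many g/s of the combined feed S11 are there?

3318 g/s

Overall ore balance (none leaves overhead): ore in fresh feed = ore in product, i.e. 2440×0.258 = (1−0.508)·S7·0.740.
S7 = 629.52/(0.740×0.492) = 1729.1 g/s.
Recycle S3 = 0.508×1729.1 = 878.37 g/s.
Combined feed S11 = 2440 + 878.37 = 3318.4 g/s.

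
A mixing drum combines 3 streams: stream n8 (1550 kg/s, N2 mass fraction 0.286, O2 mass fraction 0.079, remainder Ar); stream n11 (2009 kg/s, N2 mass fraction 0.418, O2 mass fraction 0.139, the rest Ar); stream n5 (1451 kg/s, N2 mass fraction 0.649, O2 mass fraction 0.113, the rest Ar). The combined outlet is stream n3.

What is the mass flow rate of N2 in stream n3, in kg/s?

N2 out = N2 in = 1550×0.286 + 2009×0.418 + 1451×0.649 = 2224.8 kg/s.

2225 kg/s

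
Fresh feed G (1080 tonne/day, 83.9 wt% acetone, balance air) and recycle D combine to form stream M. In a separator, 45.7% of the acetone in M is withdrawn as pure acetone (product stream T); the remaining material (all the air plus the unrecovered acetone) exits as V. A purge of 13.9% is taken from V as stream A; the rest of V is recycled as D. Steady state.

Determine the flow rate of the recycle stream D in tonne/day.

air enters only via G and leaves only via the purge: 1080×0.161 = 0.139×(air in V), and the separator passes all air, so air in M = air in V = 1250.9 tonne/day.
acetone in M: m_A = 1080×0.839 + (1−0.139)·(1−0.457)·m_A, so m_A = 906.12/0.5325 = 1701.7 tonne/day.
V = (1−0.457)×1701.7 + 1250.9 = 2175 tonne/day.
Recycle D = (1−0.139)×2175 = 1872.6 tonne/day.

1873 tonne/day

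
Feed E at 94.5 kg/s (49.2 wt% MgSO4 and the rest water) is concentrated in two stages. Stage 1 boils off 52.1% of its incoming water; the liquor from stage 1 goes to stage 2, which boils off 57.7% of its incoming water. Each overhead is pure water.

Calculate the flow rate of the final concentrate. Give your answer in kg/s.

56.22 kg/s

water in feed = 94.5×0.508 = 48.006 kg/s.
After stage 1: water left = (1−0.521)×48.006 = 22.995; stream total = 69.489 kg/s.
After stage 2: water left = (1−0.577)×22.995 = 9.7268; final concentrate = 56.221 kg/s.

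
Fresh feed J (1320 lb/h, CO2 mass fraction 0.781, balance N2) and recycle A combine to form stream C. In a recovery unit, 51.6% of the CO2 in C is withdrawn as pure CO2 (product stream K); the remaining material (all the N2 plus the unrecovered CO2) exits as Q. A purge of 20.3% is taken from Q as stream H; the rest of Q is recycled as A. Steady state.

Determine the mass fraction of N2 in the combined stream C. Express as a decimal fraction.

N2 enters only via J and leaves only via the purge: 1320×0.219 = 0.203×(N2 in Q), and the recovery unit passes all N2, so N2 in C = N2 in Q = 1424 lb/h.
CO2 in C: m_A = 1320×0.781 + (1−0.203)·(1−0.516)·m_A, so m_A = 1030.9/0.6143 = 1678.3 lb/h.
C = 1678.3 + 1424 = 3102.4 lb/h.
N2 fraction in C = 1424/3102.4 = 0.459.

0.459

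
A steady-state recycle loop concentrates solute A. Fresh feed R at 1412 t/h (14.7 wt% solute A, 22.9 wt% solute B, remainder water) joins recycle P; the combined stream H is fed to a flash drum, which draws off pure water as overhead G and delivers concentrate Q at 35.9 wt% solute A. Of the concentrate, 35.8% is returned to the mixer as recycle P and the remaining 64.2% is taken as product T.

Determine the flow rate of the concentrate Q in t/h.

900.6 t/h

Overall solute A balance (none leaves overhead): solute A in fresh feed = solute A in product, i.e. 1412×0.147 = (1−0.358)·Q·0.359.
Q = 207.56/(0.359×0.642) = 900.58 t/h.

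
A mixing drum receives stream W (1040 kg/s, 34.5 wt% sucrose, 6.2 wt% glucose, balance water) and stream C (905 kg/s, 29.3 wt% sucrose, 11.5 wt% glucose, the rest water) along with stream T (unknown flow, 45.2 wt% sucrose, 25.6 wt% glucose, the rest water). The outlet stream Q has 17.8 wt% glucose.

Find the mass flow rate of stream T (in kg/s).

Let T be the unknown flow. Total out = 1945 + T.
glucose balance: 168.56 + 0.256·T = 0.178·(1945 + T)
(0.256 − 0.178)·T = 0.178×1945 − 168.56 = 177.65
T = 177.65 / 0.078 = 2277.6 kg/s

2278 kg/s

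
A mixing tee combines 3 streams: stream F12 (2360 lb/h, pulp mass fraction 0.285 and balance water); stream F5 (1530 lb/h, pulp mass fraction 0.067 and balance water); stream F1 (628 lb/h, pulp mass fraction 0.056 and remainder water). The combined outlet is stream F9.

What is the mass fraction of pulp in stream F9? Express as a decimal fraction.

0.179

Total flow out = 2360 + 1530 + 628 = 4518 lb/h.
pulp in = 2360×0.285 + 1530×0.067 + 628×0.056 = 810.28 lb/h.
pulp mass fraction in F9 = 810.28/4518 = 0.179.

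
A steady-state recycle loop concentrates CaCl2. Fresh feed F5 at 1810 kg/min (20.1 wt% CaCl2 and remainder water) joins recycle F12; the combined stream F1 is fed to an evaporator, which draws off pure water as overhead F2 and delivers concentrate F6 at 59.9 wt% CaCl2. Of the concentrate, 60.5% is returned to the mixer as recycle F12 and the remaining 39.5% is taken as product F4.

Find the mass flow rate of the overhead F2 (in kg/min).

1203 kg/min

Overall CaCl2 balance (none leaves overhead): CaCl2 in fresh feed = CaCl2 in product, i.e. 1810×0.201 = (1−0.605)·F6·0.599.
F6 = 363.81/(0.599×0.395) = 1537.6 kg/min.
Recycle F12 = 0.605×1537.6 = 930.26 kg/min.
Combined feed F1 = 1810 + 930.26 = 2740.3 kg/min.
Overhead F2 = F1 − F6 = 2740.3 − 1537.6 = 1202.6 kg/min.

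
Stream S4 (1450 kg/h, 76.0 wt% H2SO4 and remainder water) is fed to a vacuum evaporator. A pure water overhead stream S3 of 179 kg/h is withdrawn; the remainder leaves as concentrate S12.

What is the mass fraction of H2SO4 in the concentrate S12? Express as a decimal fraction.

0.867

H2SO4 is not removed: 1450×0.760 = 1102 kg/h of H2SO4 enters S12.
Concentrate = 1450 − 179 = 1271 kg/h.
Mass fraction = 1102/1271 = 0.867.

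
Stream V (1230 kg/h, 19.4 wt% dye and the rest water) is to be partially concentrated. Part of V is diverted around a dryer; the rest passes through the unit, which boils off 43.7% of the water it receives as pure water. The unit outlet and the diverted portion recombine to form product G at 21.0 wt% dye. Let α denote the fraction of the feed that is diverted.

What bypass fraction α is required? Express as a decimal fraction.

All 1230×0.194 = 238.62 kg/h of dye reaches G, so G = 238.62/0.210 = 1136.3 kg/h and vapour = 93.714 kg/h.
The evaporator receives (1−α)·1230 of feed at 0.806 water and removes 0.437 of that water:
0.437×0.806×(1−α)×1230 = 93.714
(1−α) = 93.714/433.23 = 0.2163;  α = 0.7837.

0.784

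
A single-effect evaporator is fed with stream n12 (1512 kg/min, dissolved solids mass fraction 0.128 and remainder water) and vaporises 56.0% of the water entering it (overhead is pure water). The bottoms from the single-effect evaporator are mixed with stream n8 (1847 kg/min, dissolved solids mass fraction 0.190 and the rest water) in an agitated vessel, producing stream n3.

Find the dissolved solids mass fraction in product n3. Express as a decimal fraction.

Vapour removed = 0.560×0.872×1512 = 738.34 kg/min; concentrate = 773.66 kg/min.
dissolved solids reaching the mixer = 193.54 (from concentrate) + 1847×0.190 = 544.47 kg/min.
Product flow = 773.66 + 1847 = 2620.7 kg/min; dissolved solids fraction = 0.208.

0.208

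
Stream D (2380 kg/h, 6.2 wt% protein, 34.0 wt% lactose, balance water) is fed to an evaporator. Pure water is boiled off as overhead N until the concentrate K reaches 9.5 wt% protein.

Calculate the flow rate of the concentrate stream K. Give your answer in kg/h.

protein is conserved: 2380×0.062 = 147.56 kg/h all reports to the concentrate.
Concentrate = 147.56/(target fraction) = 1553.3 kg/h.

1553 kg/h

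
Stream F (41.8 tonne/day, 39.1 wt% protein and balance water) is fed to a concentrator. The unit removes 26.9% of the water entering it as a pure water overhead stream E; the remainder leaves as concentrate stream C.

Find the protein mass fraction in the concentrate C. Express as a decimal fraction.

0.468

protein is not removed: 41.8×0.391 = 16.344 tonne/day of protein enters C.
water entering = 41.8×0.609 = 25.456 tonne/day; overhead removed = 0.269×25.456 = 6.8477 tonne/day.
Concentrate = 41.8 − 6.8477 = 34.952 tonne/day.
Mass fraction = 16.344/34.952 = 0.468.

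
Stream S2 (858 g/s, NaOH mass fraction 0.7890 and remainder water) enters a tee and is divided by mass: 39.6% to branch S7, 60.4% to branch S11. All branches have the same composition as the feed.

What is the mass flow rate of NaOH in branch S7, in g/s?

Branch S7 total = 0.396×858 = 339.77 g/s.
NaOH in S7 = 0.789×339.77 = 268.08 g/s.

268.1 g/s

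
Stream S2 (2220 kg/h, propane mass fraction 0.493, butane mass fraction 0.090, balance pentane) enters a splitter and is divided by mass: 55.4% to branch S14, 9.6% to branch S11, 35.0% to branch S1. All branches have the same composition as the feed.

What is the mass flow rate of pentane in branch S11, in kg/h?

88.87 kg/h

Branch S11 total = 0.096×2220 = 213.12 kg/h.
pentane in S11 = 0.417×213.12 = 88.871 kg/h.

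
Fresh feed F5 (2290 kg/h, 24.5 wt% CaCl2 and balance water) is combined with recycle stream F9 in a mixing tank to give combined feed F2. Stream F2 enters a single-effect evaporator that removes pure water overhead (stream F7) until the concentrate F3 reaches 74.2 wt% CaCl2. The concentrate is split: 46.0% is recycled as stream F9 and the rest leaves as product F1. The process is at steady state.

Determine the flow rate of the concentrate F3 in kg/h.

1400 kg/h

Overall CaCl2 balance (none leaves overhead): CaCl2 in fresh feed = CaCl2 in product, i.e. 2290×0.245 = (1−0.460)·F3·0.742.
F3 = 561.05/(0.742×0.540) = 1400.2 kg/h.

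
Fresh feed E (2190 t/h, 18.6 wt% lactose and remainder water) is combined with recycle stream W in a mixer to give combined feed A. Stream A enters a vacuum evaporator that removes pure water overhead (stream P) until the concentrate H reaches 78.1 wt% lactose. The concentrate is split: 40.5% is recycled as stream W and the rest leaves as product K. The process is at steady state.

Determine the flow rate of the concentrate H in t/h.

876.6 t/h

Overall lactose balance (none leaves overhead): lactose in fresh feed = lactose in product, i.e. 2190×0.186 = (1−0.405)·H·0.781.
H = 407.34/(0.781×0.595) = 876.57 t/h.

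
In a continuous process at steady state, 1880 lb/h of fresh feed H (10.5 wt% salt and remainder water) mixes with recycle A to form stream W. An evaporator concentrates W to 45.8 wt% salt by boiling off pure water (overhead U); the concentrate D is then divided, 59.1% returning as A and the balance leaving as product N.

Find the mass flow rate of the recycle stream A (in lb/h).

Overall salt balance (none leaves overhead): salt in fresh feed = salt in product, i.e. 1880×0.105 = (1−0.591)·D·0.458.
D = 197.4/(0.458×0.409) = 1053.8 lb/h.
Recycle A = 0.591×1053.8 = 622.8 lb/h.

622.8 lb/h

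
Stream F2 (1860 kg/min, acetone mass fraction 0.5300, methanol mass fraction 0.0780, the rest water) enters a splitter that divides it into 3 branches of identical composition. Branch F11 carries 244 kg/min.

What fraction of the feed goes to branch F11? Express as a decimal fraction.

Fraction to F11 = 244/1860 = 0.1312.

0.131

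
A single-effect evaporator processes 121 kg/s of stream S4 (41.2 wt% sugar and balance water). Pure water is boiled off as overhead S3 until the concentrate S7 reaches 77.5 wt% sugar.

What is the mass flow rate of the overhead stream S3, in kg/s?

sugar is conserved: 121×0.412 = 49.852 kg/s all reports to the concentrate.
Concentrate = 49.852/(target fraction) = 64.325 kg/s.
Overhead = 121 − 64.325 = 56.675 kg/s.

56.67 kg/s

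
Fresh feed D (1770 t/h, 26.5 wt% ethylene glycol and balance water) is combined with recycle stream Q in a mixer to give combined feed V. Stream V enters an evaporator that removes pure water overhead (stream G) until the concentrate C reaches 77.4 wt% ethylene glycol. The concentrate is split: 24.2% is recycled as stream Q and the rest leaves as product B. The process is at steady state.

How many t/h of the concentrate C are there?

Overall ethylene glycol balance (none leaves overhead): ethylene glycol in fresh feed = ethylene glycol in product, i.e. 1770×0.265 = (1−0.242)·C·0.774.
C = 469.05/(0.774×0.758) = 799.48 t/h.

799.5 t/h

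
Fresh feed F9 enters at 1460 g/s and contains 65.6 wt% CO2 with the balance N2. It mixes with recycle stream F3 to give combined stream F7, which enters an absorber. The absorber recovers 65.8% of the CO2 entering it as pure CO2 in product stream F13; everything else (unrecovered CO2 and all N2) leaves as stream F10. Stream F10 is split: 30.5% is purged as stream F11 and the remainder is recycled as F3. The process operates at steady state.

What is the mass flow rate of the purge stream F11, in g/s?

N2 enters only via F9 and leaves only via the purge: 1460×0.344 = 0.305×(N2 in F10), and the absorber passes all N2, so N2 in F7 = N2 in F10 = 1646.7 g/s.
CO2 in F7: m_A = 1460×0.656 + (1−0.305)·(1−0.658)·m_A, so m_A = 957.76/0.7623 = 1256.4 g/s.
F10 = (1−0.658)×1256.4 + 1646.7 = 2076.4 g/s.
Purge F11 = 0.305×2076.4 = 633.29 g/s.

633.3 g/s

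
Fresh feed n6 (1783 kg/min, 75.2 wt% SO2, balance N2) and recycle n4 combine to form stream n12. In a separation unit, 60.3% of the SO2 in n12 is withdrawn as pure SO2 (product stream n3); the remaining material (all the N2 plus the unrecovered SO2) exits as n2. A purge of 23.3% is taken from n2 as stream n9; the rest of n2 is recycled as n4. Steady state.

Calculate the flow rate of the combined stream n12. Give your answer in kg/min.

N2 enters only via n6 and leaves only via the purge: 1783×0.248 = 0.233×(N2 in n2), and the separation unit passes all N2, so N2 in n12 = N2 in n2 = 1897.8 kg/min.
SO2 in n12: m_A = 1783×0.752 + (1−0.233)·(1−0.603)·m_A, so m_A = 1340.8/0.6955 = 1927.8 kg/min.
n12 = 1927.8 + 1897.8 = 3825.6 kg/min.

3826 kg/min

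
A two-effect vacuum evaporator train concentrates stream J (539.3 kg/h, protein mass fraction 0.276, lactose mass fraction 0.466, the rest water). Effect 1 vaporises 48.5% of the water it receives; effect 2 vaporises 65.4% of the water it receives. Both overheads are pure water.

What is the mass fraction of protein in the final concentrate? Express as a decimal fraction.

water in feed = 539.3×0.258 = 139.14 kg/h.
After stage 1: water left = (1−0.485)×139.14 = 71.657; stream total = 471.82 kg/h.
After stage 2: water left = (1−0.654)×71.657 = 24.793; final concentrate = 424.95 kg/h.
protein fraction = 148.85/424.95 = 0.350.

0.350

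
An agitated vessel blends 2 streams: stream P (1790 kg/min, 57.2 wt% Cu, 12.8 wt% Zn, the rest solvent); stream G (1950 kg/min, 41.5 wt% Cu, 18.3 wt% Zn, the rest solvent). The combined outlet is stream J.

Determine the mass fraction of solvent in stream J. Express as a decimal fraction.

0.3532

Total flow out = 1790 + 1950 = 3740 kg/min.
solvent in = 1790×0.300 + 1950×0.402 = 1320.9 kg/min.
solvent mass fraction in J = 1320.9/3740 = 0.3532.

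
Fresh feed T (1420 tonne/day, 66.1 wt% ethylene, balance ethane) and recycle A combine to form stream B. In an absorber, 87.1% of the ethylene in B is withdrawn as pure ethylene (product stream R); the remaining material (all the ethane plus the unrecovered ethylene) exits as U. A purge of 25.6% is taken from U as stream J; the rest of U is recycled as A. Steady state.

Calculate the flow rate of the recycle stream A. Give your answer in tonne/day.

1499 tonne/day

ethane enters only via T and leaves only via the purge: 1420×0.339 = 0.256×(ethane in U), and the absorber passes all ethane, so ethane in B = ethane in U = 1880.4 tonne/day.
ethylene in B: m_A = 1420×0.661 + (1−0.256)·(1−0.871)·m_A, so m_A = 938.62/0.9040 = 1038.3 tonne/day.
U = (1−0.871)×1038.3 + 1880.4 = 2014.3 tonne/day.
Recycle A = (1−0.256)×2014.3 = 1498.7 tonne/day.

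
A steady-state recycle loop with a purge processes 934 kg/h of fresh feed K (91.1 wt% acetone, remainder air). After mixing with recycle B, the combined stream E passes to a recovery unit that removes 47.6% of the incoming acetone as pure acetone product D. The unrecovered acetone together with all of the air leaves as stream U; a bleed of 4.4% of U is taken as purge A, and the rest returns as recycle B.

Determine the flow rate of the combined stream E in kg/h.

air enters only via K and leaves only via the purge: 934×0.089 = 0.044×(air in U), and the recovery unit passes all air, so air in E = air in U = 1889.2 kg/h.
acetone in E: m_A = 934×0.911 + (1−0.044)·(1−0.476)·m_A, so m_A = 850.87/0.4991 = 1705 kg/h.
E = 1705 + 1889.2 = 3594.2 kg/h.

3594 kg/h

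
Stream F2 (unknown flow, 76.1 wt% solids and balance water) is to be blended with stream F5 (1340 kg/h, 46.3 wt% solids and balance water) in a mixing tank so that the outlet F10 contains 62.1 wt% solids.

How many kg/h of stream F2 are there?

Let F2 be the unknown flow. Total out = 1340 + F2.
solids balance: 620.42 + 0.761·F2 = 0.621·(1340 + F2)
(0.761 − 0.621)·F2 = 0.621×1340 − 620.42 = 211.72
F2 = 211.72 / 0.140 = 1512.3 kg/h

1512 kg/h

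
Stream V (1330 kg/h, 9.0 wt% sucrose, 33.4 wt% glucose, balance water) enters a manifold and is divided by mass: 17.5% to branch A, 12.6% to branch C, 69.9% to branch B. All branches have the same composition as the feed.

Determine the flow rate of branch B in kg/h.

Branch B flow = 0.699×1330 = 929.67 kg/h.

929.7 kg/h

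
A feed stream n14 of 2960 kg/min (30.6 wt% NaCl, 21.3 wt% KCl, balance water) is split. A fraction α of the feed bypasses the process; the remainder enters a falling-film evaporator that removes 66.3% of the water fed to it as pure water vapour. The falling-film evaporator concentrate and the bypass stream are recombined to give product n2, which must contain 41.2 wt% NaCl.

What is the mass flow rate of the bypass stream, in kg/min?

572 kg/min

All 2960×0.306 = 905.76 kg/min of NaCl reaches n2, so n2 = 905.76/0.412 = 2198.4 kg/min and vapour = 761.55 kg/min.
The evaporator receives (1−α)·2960 of feed at 0.481 water and removes 0.663 of that water:
0.663×0.481×(1−α)×2960 = 761.55
(1−α) = 761.55/943.95 = 0.8068;  α = 0.1932.
Bypass flow = 0.1932×2960 = 571.96 kg/min.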